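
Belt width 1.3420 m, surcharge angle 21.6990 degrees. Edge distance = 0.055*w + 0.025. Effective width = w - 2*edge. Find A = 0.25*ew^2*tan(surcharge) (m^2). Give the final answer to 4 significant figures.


edge = 0.055*1.3420 + 0.025 = 0.09881 m
ew = 1.3420 - 2*0.09881 = 1.14438 m
A = 0.25 * 1.14438^2 * tan(21.6990 deg)
A = 0.1303 m^2


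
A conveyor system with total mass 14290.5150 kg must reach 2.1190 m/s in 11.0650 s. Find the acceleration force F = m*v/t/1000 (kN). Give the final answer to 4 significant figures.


F = 14290.5150 * 2.1190 / 11.0650 / 1000
F = 2.737 kN


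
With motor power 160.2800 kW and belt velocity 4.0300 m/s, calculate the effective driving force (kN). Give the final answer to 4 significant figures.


Te = P / v = 160.2800 / 4.0300
Te = 39.77 kN


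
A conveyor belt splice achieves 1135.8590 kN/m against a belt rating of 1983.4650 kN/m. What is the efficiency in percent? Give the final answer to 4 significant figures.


Eff = 1135.8590 / 1983.4650 * 100
Eff = 57.27 %


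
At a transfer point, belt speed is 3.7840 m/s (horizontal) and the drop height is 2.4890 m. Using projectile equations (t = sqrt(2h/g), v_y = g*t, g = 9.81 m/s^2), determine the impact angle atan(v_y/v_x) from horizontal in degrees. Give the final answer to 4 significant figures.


t = sqrt(2*2.4890/9.81) = 0.712349 s
v_y = 9.81 * 0.712349 = 6.98814 m/s
angle = atan(6.98814 / 3.7840) = 61.56 deg


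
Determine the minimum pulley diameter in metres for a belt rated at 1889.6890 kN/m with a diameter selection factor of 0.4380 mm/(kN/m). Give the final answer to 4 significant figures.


D = 1889.6890 * 0.4380 / 1000
D = 0.8277 m


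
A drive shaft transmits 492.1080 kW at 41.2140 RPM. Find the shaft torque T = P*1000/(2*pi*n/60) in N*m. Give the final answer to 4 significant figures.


omega = 2*pi*41.2140/60 = 4.31592 rad/s
T = 492.1080*1000 / 4.31592
T = 114000 N*m


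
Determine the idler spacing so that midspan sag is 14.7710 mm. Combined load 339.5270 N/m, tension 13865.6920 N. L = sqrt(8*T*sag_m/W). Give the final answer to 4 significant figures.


sag = 14.7710/1000 = 0.014771 m
L = sqrt(8 * 13865.6920 * 0.014771 / 339.5270)
L = 2.197 m


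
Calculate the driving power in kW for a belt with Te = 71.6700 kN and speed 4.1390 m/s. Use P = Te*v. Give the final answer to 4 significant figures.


P = Te * v = 71.6700 * 4.1390
P = 296.6 kW


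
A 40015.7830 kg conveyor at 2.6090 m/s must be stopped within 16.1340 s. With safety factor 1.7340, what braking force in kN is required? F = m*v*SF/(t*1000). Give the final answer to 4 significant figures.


F = 40015.7830 * 2.6090 / 16.1340 * 1.7340 / 1000
F = 11.22 kN


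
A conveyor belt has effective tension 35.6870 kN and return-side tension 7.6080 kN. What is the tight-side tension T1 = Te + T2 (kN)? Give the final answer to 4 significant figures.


T1 = Te + T2 = 35.6870 + 7.6080
T1 = 43.29 kN


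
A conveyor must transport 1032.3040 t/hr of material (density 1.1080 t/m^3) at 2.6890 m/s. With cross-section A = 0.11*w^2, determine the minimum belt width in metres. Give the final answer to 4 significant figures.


A_req = 1032.3040 / (2.6890 * 1.1080 * 3600) = 0.0962442 m^2
w = sqrt(0.0962442 / 0.11)
w = 0.9354 m


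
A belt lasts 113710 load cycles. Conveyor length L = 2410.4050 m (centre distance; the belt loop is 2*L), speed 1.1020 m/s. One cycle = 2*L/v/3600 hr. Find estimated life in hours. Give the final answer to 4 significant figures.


cycle_time = 2 * 2410.4050 / 1.1020 / 3600 = 1.21517 hr
life = 113710 * 1.21517 = 138200 hours


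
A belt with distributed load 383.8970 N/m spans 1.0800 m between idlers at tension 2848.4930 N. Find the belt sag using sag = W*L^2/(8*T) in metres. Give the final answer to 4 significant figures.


sag = 383.8970 * 1.0800^2 / (8 * 2848.4930)
sag = 0.01965 m


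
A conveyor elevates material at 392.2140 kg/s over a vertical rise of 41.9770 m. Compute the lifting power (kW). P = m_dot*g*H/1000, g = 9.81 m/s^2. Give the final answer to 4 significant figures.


P = 392.2140 * 9.81 * 41.9770 / 1000
P = 161.5 kW


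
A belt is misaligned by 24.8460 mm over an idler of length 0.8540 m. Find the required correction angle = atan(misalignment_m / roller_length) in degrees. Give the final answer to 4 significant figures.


misalign_m = 24.8460 / 1000 = 0.024846 m
angle = atan(0.024846 / 0.8540)
angle = 1.666 deg


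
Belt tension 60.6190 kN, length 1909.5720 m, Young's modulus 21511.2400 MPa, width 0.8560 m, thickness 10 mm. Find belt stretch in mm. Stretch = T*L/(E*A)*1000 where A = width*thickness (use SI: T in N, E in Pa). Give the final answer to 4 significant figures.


A = 0.8560 * 0.01 = 0.00856 m^2
Stretch = 60.6190*1000 * 1909.5720 / (21511.2400e6 * 0.00856) * 1000
Stretch = 628.6 mm


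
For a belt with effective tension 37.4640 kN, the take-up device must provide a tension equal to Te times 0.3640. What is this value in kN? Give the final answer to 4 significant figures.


T_tu = 37.4640 * 0.3640
T_tu = 13.64 kN


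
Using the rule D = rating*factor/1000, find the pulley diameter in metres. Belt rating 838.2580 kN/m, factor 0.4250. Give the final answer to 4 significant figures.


D = 838.2580 * 0.4250 / 1000
D = 0.3563 m


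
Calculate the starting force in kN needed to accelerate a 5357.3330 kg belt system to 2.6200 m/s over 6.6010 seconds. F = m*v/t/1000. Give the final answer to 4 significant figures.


F = 5357.3330 * 2.6200 / 6.6010 / 1000
F = 2.126 kN


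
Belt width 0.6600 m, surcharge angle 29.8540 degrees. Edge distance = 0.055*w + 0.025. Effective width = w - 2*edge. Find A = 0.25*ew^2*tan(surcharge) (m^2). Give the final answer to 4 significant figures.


edge = 0.055*0.6600 + 0.025 = 0.0613 m
ew = 0.6600 - 2*0.0613 = 0.5374 m
A = 0.25 * 0.5374^2 * tan(29.8540 deg)
A = 0.04144 m^2


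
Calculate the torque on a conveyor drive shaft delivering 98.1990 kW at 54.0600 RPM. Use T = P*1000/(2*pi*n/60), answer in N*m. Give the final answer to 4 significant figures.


omega = 2*pi*54.0600/60 = 5.66115 rad/s
T = 98.1990*1000 / 5.66115
T = 17350 N*m


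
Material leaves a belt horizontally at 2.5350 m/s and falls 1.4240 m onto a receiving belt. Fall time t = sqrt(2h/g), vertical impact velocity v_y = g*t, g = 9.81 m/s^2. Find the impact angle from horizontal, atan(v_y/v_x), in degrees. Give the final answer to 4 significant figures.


t = sqrt(2*1.4240/9.81) = 0.53881 s
v_y = 9.81 * 0.53881 = 5.28573 m/s
angle = atan(5.28573 / 2.5350) = 64.38 deg


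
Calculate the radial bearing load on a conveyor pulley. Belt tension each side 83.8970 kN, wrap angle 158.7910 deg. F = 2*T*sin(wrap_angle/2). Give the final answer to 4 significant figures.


F = 2 * 83.8970 * sin(158.7910/2 deg)
F = 164.9 kN


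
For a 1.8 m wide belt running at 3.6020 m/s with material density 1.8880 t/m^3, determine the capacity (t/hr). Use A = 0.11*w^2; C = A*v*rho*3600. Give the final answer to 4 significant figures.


A = 0.11 * 1.8^2 = 0.3564 m^2
C = 0.3564 * 3.6020 * 1.8880 * 3600
C = 8725 t/hr


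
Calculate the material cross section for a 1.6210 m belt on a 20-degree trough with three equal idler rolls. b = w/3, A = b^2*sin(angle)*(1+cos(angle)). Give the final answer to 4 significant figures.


b = 1.6210/3 = 0.540333 m
A = 0.540333^2 * sin(20 deg) * (1 + cos(20 deg))
A = 0.1937 m^2


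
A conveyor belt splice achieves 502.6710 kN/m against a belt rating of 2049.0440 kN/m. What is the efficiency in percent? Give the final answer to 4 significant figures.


Eff = 502.6710 / 2049.0440 * 100
Eff = 24.53 %


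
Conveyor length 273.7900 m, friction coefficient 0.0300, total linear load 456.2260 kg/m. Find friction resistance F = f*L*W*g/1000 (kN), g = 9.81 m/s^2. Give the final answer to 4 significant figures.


F = 0.0300 * 273.7900 * 456.2260 * 9.81 / 1000
F = 36.76 kN


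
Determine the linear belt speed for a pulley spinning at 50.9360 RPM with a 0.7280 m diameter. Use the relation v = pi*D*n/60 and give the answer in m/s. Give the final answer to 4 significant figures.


v = pi * 0.7280 * 50.9360 / 60
v = 1.942 m/s


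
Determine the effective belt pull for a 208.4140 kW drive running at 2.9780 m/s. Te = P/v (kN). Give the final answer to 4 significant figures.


Te = P / v = 208.4140 / 2.9780
Te = 69.98 kN


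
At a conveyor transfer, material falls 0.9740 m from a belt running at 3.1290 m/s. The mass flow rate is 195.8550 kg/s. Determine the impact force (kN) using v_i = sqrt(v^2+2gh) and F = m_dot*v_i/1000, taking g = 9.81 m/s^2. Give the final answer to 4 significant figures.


v_i = sqrt(3.1290^2 + 2*9.81*0.9740) = 5.37592 m/s
F = 195.8550 * 5.37592 / 1000
F = 1.053 kN


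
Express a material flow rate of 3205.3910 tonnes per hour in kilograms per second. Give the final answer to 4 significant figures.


m_dot = 3205.3910 * 1000 / 3600
m_dot = 890.4 kg/s


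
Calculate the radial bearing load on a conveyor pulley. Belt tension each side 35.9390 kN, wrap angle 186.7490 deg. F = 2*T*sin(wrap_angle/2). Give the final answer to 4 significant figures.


F = 2 * 35.9390 * sin(186.7490/2 deg)
F = 71.75 kN


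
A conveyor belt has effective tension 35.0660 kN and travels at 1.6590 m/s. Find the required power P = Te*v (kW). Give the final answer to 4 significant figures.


P = Te * v = 35.0660 * 1.6590
P = 58.17 kW


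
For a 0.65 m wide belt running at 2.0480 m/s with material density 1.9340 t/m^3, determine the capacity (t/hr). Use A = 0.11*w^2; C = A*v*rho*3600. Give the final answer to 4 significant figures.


A = 0.11 * 0.65^2 = 0.046475 m^2
C = 0.046475 * 2.0480 * 1.9340 * 3600
C = 662.7 t/hr


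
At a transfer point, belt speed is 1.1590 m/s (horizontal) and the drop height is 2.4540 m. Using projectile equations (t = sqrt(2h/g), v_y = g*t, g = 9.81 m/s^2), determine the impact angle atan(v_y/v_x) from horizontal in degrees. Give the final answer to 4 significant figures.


t = sqrt(2*2.4540/9.81) = 0.707323 s
v_y = 9.81 * 0.707323 = 6.93884 m/s
angle = atan(6.93884 / 1.1590) = 80.52 deg


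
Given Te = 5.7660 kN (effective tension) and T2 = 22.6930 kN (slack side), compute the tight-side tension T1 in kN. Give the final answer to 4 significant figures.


T1 = Te + T2 = 5.7660 + 22.6930
T1 = 28.46 kN


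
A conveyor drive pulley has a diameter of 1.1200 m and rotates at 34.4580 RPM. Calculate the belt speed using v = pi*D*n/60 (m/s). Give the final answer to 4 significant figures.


v = pi * 1.1200 * 34.4580 / 60
v = 2.021 m/s


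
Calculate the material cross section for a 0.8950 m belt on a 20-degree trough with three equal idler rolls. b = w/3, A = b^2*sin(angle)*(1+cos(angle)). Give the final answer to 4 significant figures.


b = 0.8950/3 = 0.298333 m
A = 0.298333^2 * sin(20 deg) * (1 + cos(20 deg))
A = 0.05905 m^2


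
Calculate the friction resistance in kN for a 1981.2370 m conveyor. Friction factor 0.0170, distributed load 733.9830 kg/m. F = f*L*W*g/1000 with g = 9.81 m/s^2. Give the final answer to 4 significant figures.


F = 0.0170 * 1981.2370 * 733.9830 * 9.81 / 1000
F = 242.5 kN


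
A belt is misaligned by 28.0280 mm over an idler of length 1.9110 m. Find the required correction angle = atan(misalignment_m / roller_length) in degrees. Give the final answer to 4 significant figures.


misalign_m = 28.0280 / 1000 = 0.028028 m
angle = atan(0.028028 / 1.9110)
angle = 0.8403 deg


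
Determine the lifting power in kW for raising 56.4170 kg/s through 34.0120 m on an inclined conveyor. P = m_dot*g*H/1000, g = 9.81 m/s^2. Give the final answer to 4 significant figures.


P = 56.4170 * 9.81 * 34.0120 / 1000
P = 18.82 kW


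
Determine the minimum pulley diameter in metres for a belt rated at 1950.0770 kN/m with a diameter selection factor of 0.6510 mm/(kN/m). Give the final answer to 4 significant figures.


D = 1950.0770 * 0.6510 / 1000
D = 1.270 m


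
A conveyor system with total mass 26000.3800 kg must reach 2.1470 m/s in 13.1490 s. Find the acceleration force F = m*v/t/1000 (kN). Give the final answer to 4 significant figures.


F = 26000.3800 * 2.1470 / 13.1490 / 1000
F = 4.245 kN


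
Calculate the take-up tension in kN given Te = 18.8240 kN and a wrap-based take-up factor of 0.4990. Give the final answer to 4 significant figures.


T_tu = 18.8240 * 0.4990
T_tu = 9.393 kN


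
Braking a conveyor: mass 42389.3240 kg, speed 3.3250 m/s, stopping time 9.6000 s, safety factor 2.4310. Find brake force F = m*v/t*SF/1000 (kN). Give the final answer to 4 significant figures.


F = 42389.3240 * 3.3250 / 9.6000 * 2.4310 / 1000
F = 35.69 kN


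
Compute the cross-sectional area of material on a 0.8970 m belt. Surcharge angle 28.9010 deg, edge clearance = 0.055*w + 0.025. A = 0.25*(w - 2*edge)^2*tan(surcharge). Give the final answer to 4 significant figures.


edge = 0.055*0.8970 + 0.025 = 0.074335 m
ew = 0.8970 - 2*0.074335 = 0.74833 m
A = 0.25 * 0.74833^2 * tan(28.9010 deg)
A = 0.07729 m^2


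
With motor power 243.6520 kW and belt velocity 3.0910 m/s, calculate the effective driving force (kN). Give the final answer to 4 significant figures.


Te = P / v = 243.6520 / 3.0910
Te = 78.83 kN


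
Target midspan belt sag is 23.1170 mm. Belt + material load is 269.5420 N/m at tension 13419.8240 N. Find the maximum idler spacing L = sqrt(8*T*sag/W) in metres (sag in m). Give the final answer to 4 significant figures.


sag = 23.1170/1000 = 0.023117 m
L = sqrt(8 * 13419.8240 * 0.023117 / 269.5420)
L = 3.034 m


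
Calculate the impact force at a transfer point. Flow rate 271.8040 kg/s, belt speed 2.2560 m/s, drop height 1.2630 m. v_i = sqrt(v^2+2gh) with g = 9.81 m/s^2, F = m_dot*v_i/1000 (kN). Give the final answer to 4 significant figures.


v_i = sqrt(2.2560^2 + 2*9.81*1.2630) = 5.46531 m/s
F = 271.8040 * 5.46531 / 1000
F = 1.485 kN


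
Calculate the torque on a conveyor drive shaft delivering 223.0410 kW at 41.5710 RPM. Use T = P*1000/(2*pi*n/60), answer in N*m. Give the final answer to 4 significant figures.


omega = 2*pi*41.5710/60 = 4.3533 rad/s
T = 223.0410*1000 / 4.3533
T = 51230 N*m


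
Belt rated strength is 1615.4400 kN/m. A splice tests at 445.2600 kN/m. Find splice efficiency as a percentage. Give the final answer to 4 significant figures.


Eff = 445.2600 / 1615.4400 * 100
Eff = 27.56 %


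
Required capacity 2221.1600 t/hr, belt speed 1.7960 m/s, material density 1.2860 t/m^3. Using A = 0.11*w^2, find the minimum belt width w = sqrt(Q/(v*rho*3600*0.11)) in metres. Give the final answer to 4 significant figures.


A_req = 2221.1600 / (1.7960 * 1.2860 * 3600) = 0.267135 m^2
w = sqrt(0.267135 / 0.11)
w = 1.558 m


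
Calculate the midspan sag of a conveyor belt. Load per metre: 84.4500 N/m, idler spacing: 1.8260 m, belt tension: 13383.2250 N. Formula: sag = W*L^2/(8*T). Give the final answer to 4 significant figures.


sag = 84.4500 * 1.8260^2 / (8 * 13383.2250)
sag = 0.002630 m


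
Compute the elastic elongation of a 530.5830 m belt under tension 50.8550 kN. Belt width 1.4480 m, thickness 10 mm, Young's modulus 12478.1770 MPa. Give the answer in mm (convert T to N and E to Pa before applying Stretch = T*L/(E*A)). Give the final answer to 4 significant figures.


A = 1.4480 * 0.01 = 0.01448 m^2
Stretch = 50.8550*1000 * 530.5830 / (12478.1770e6 * 0.01448) * 1000
Stretch = 149.3 mm


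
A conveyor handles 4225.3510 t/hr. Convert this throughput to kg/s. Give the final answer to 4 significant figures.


m_dot = 4225.3510 * 1000 / 3600
m_dot = 1174 kg/s


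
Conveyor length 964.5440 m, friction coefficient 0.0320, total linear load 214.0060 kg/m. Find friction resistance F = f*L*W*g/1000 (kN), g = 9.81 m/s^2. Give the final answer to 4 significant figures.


F = 0.0320 * 964.5440 * 214.0060 * 9.81 / 1000
F = 64.80 kN


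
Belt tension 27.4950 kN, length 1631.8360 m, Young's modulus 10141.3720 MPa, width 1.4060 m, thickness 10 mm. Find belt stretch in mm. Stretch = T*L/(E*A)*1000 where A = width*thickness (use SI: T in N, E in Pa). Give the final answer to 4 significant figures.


A = 1.4060 * 0.01 = 0.01406 m^2
Stretch = 27.4950*1000 * 1631.8360 / (10141.3720e6 * 0.01406) * 1000
Stretch = 314.7 mm


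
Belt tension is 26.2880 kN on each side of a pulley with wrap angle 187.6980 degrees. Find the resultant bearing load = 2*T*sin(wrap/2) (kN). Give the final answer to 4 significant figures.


F = 2 * 26.2880 * sin(187.6980/2 deg)
F = 52.46 kN


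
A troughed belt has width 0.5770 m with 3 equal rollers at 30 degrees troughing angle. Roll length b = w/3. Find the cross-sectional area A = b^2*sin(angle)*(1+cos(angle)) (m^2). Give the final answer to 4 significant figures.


b = 0.5770/3 = 0.192333 m
A = 0.192333^2 * sin(30 deg) * (1 + cos(30 deg))
A = 0.03451 m^2


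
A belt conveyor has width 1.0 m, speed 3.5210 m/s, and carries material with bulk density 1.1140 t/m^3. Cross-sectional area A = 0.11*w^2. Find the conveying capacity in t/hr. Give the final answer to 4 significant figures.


A = 0.11 * 1.0^2 = 0.11 m^2
C = 0.11 * 3.5210 * 1.1140 * 3600
C = 1553 t/hr


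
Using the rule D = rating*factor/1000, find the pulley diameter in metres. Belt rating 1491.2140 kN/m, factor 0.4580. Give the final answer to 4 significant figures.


D = 1491.2140 * 0.4580 / 1000
D = 0.6830 m


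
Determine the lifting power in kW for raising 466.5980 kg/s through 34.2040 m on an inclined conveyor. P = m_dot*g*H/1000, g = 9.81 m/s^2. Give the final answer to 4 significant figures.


P = 466.5980 * 9.81 * 34.2040 / 1000
P = 156.6 kW


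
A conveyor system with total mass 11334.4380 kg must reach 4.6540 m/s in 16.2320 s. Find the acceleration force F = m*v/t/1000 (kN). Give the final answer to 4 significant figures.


F = 11334.4380 * 4.6540 / 16.2320 / 1000
F = 3.250 kN


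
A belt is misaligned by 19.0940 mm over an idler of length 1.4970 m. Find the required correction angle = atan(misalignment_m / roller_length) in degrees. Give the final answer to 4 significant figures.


misalign_m = 19.0940 / 1000 = 0.019094 m
angle = atan(0.019094 / 1.4970)
angle = 0.7308 deg


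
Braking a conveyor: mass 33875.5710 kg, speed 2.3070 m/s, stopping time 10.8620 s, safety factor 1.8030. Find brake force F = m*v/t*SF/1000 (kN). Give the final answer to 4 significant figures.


F = 33875.5710 * 2.3070 / 10.8620 * 1.8030 / 1000
F = 12.97 kN


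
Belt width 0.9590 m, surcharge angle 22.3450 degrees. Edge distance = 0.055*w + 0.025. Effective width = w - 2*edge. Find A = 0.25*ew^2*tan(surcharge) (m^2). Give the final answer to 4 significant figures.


edge = 0.055*0.9590 + 0.025 = 0.077745 m
ew = 0.9590 - 2*0.077745 = 0.80351 m
A = 0.25 * 0.80351^2 * tan(22.3450 deg)
A = 0.06635 m^2


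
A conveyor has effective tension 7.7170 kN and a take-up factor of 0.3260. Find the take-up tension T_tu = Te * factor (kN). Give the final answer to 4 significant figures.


T_tu = 7.7170 * 0.3260
T_tu = 2.516 kN


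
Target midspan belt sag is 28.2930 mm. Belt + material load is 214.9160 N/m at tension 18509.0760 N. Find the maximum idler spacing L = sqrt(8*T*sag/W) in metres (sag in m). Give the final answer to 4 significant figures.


sag = 28.2930/1000 = 0.028293 m
L = sqrt(8 * 18509.0760 * 0.028293 / 214.9160)
L = 4.415 m


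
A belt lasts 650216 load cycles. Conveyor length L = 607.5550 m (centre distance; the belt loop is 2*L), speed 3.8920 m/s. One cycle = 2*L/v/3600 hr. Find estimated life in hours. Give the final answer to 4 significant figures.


cycle_time = 2 * 607.5550 / 3.8920 / 3600 = 0.0867242 hr
life = 650216 * 0.0867242 = 56390 hours


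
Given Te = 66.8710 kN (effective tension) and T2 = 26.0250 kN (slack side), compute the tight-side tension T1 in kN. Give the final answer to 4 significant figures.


T1 = Te + T2 = 66.8710 + 26.0250
T1 = 92.90 kN


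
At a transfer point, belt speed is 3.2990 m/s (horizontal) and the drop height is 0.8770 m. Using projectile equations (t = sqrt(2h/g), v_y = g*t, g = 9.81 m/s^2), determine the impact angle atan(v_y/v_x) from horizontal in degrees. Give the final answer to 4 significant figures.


t = sqrt(2*0.8770/9.81) = 0.422844 s
v_y = 9.81 * 0.422844 = 4.1481 m/s
angle = atan(4.1481 / 3.2990) = 51.50 deg


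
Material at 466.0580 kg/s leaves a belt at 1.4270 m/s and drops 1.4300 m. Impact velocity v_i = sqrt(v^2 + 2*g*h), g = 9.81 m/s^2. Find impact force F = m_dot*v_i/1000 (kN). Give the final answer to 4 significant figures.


v_i = sqrt(1.4270^2 + 2*9.81*1.4300) = 5.4857 m/s
F = 466.0580 * 5.4857 / 1000
F = 2.557 kN


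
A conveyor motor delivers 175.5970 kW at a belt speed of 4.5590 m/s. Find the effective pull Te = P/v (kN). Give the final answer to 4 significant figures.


Te = P / v = 175.5970 / 4.5590
Te = 38.52 kN


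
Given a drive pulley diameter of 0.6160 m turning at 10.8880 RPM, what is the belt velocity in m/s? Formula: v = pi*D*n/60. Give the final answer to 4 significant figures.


v = pi * 0.6160 * 10.8880 / 60
v = 0.3512 m/s


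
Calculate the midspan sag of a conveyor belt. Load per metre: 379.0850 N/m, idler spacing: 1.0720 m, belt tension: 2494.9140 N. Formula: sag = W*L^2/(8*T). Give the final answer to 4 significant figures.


sag = 379.0850 * 1.0720^2 / (8 * 2494.9140)
sag = 0.02183 m


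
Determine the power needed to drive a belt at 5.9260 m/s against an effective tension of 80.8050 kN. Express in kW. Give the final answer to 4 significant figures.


P = Te * v = 80.8050 * 5.9260
P = 478.9 kW


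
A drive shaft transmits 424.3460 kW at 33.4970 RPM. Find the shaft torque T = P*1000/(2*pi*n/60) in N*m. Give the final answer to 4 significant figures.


omega = 2*pi*33.4970/60 = 3.5078 rad/s
T = 424.3460*1000 / 3.5078
T = 121000 N*m


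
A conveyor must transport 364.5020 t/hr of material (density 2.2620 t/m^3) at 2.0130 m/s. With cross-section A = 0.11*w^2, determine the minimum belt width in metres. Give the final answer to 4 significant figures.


A_req = 364.5020 / (2.0130 * 2.2620 * 3600) = 0.0222362 m^2
w = sqrt(0.0222362 / 0.11)
w = 0.4496 m


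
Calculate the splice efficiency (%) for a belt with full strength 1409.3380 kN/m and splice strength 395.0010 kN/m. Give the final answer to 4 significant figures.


Eff = 395.0010 / 1409.3380 * 100
Eff = 28.03 %


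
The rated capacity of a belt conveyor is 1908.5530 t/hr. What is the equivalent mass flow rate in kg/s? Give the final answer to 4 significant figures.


m_dot = 1908.5530 * 1000 / 3600
m_dot = 530.2 kg/s


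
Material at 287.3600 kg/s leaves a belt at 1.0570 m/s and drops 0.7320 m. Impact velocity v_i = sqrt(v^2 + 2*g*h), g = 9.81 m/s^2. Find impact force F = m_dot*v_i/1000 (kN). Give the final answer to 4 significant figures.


v_i = sqrt(1.0570^2 + 2*9.81*0.7320) = 3.93435 m/s
F = 287.3600 * 3.93435 / 1000
F = 1.131 kN


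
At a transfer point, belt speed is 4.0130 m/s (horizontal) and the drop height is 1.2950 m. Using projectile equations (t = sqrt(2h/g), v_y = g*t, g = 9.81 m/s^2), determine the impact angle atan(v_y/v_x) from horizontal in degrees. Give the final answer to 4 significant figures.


t = sqrt(2*1.2950/9.81) = 0.513825 s
v_y = 9.81 * 0.513825 = 5.04062 m/s
angle = atan(5.04062 / 4.0130) = 51.48 deg


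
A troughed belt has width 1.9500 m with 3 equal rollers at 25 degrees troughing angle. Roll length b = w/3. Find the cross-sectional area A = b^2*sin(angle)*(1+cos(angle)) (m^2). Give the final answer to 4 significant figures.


b = 1.9500/3 = 0.65 m
A = 0.65^2 * sin(25 deg) * (1 + cos(25 deg))
A = 0.3404 m^2


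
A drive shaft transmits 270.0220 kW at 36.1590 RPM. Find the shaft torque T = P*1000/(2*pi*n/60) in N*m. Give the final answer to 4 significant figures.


omega = 2*pi*36.1590/60 = 3.78656 rad/s
T = 270.0220*1000 / 3.78656
T = 71310 N*m


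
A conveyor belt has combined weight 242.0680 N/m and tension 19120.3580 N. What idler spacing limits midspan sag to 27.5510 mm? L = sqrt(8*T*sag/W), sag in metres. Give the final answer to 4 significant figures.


sag = 27.5510/1000 = 0.027551 m
L = sqrt(8 * 19120.3580 * 0.027551 / 242.0680)
L = 4.172 m


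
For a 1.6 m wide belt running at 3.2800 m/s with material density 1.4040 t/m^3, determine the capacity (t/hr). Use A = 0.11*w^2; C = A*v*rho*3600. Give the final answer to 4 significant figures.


A = 0.11 * 1.6^2 = 0.2816 m^2
C = 0.2816 * 3.2800 * 1.4040 * 3600
C = 4668 t/hr


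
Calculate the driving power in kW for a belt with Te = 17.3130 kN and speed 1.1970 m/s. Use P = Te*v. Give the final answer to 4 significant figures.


P = Te * v = 17.3130 * 1.1970
P = 20.72 kW


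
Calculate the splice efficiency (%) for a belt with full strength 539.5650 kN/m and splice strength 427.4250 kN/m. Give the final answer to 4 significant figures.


Eff = 427.4250 / 539.5650 * 100
Eff = 79.22 %


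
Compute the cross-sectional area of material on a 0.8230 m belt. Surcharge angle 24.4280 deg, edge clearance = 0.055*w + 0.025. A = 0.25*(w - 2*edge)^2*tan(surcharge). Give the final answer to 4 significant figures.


edge = 0.055*0.8230 + 0.025 = 0.070265 m
ew = 0.8230 - 2*0.070265 = 0.68247 m
A = 0.25 * 0.68247^2 * tan(24.4280 deg)
A = 0.05289 m^2


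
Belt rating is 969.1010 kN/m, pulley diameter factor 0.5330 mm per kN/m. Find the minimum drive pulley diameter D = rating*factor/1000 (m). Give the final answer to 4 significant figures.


D = 969.1010 * 0.5330 / 1000
D = 0.5165 m


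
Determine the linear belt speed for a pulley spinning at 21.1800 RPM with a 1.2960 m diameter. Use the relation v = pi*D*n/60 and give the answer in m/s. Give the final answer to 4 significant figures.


v = pi * 1.2960 * 21.1800 / 60
v = 1.437 m/s


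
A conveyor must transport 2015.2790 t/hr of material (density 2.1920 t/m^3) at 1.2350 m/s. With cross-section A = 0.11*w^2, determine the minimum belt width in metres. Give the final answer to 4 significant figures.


A_req = 2015.2790 / (1.2350 * 2.1920 * 3600) = 0.206788 m^2
w = sqrt(0.206788 / 0.11)
w = 1.371 m


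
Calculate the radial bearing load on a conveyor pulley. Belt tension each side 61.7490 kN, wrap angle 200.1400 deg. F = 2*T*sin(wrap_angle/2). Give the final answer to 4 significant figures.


F = 2 * 61.7490 * sin(200.1400/2 deg)
F = 121.6 kN


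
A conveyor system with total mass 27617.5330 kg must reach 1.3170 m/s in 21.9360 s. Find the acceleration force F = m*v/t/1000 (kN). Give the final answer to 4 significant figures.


F = 27617.5330 * 1.3170 / 21.9360 / 1000
F = 1.658 kN


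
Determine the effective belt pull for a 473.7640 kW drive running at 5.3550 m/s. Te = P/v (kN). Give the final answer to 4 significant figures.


Te = P / v = 473.7640 / 5.3550
Te = 88.47 kN


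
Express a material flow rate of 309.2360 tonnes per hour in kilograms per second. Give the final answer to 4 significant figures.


m_dot = 309.2360 * 1000 / 3600
m_dot = 85.90 kg/s


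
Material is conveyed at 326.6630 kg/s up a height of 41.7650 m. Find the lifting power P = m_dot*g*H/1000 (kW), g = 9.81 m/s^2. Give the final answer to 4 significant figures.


P = 326.6630 * 9.81 * 41.7650 / 1000
P = 133.8 kW


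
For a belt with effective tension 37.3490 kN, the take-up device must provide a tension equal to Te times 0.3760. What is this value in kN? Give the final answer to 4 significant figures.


T_tu = 37.3490 * 0.3760
T_tu = 14.04 kN


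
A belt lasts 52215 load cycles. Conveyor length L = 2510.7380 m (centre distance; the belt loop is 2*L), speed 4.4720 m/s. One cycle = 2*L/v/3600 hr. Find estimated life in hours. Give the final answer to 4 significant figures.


cycle_time = 2 * 2510.7380 / 4.4720 / 3600 = 0.311908 hr
life = 52215 * 0.311908 = 16290 hours


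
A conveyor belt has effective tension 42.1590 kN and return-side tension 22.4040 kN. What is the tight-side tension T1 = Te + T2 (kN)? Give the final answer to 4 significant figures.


T1 = Te + T2 = 42.1590 + 22.4040
T1 = 64.56 kN


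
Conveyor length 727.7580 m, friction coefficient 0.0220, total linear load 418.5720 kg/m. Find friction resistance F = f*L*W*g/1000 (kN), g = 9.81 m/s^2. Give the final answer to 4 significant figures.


F = 0.0220 * 727.7580 * 418.5720 * 9.81 / 1000
F = 65.74 kN


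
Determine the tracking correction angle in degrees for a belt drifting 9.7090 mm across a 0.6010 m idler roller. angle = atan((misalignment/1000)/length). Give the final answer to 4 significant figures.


misalign_m = 9.7090 / 1000 = 0.009709 m
angle = atan(0.009709 / 0.6010)
angle = 0.9255 deg


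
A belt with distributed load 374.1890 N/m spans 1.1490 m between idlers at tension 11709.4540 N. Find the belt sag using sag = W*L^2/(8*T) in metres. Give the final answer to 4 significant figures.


sag = 374.1890 * 1.1490^2 / (8 * 11709.4540)
sag = 0.005274 m


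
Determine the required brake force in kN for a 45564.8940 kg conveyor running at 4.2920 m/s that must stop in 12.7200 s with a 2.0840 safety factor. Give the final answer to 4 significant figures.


F = 45564.8940 * 4.2920 / 12.7200 * 2.0840 / 1000
F = 32.04 kN


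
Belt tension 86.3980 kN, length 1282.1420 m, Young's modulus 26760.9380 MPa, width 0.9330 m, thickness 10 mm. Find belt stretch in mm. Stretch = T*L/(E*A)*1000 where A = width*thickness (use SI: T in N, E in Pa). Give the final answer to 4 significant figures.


A = 0.9330 * 0.01 = 0.00933 m^2
Stretch = 86.3980*1000 * 1282.1420 / (26760.9380e6 * 0.00933) * 1000
Stretch = 443.7 mm


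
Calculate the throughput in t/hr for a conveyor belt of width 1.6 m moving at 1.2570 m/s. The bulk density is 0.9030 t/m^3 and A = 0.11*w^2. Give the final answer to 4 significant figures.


A = 0.11 * 1.6^2 = 0.2816 m^2
C = 0.2816 * 1.2570 * 0.9030 * 3600
C = 1151 t/hr


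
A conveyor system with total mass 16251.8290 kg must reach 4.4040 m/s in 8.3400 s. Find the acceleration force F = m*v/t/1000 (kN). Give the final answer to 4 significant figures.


F = 16251.8290 * 4.4040 / 8.3400 / 1000
F = 8.582 kN


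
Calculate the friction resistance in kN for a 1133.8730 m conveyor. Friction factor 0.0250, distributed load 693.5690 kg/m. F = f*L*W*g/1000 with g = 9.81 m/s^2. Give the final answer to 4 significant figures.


F = 0.0250 * 1133.8730 * 693.5690 * 9.81 / 1000
F = 192.9 kN


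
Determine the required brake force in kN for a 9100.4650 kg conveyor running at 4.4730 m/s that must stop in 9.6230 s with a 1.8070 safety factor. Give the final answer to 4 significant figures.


F = 9100.4650 * 4.4730 / 9.6230 * 1.8070 / 1000
F = 7.644 kN


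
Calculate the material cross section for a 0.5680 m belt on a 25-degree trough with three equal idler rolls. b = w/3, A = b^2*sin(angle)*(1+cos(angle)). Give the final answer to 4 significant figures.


b = 0.5680/3 = 0.189333 m
A = 0.189333^2 * sin(25 deg) * (1 + cos(25 deg))
A = 0.02888 m^2


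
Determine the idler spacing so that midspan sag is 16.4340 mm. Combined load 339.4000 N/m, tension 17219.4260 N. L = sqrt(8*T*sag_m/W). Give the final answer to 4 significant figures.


sag = 16.4340/1000 = 0.016434 m
L = sqrt(8 * 17219.4260 * 0.016434 / 339.4000)
L = 2.583 m


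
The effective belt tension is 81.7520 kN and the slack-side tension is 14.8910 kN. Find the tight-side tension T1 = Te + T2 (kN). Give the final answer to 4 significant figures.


T1 = Te + T2 = 81.7520 + 14.8910
T1 = 96.64 kN


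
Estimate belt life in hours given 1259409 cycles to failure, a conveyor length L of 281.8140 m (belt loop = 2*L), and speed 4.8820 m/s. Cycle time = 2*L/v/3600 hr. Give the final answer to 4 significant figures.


cycle_time = 2 * 281.8140 / 4.8820 / 3600 = 0.0320695 hr
life = 1259409 * 0.0320695 = 40390 hours


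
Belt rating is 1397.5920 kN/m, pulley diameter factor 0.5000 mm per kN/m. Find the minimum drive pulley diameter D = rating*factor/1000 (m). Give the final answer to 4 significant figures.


D = 1397.5920 * 0.5000 / 1000
D = 0.6988 m


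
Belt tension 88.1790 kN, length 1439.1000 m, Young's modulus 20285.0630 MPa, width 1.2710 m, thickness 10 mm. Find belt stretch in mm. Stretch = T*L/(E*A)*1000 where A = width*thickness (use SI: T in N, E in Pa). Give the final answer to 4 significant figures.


A = 1.2710 * 0.01 = 0.01271 m^2
Stretch = 88.1790*1000 * 1439.1000 / (20285.0630e6 * 0.01271) * 1000
Stretch = 492.2 mm


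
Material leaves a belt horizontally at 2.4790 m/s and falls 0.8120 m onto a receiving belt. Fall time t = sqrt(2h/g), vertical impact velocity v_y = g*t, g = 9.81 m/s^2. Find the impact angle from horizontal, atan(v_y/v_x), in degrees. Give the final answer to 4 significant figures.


t = sqrt(2*0.8120/9.81) = 0.406873 s
v_y = 9.81 * 0.406873 = 3.99142 m/s
angle = atan(3.99142 / 2.4790) = 58.16 deg


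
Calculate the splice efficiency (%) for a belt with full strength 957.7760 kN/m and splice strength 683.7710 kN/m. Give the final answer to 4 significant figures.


Eff = 683.7710 / 957.7760 * 100
Eff = 71.39 %


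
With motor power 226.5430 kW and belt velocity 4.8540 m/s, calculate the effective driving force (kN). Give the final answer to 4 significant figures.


Te = P / v = 226.5430 / 4.8540
Te = 46.67 kN


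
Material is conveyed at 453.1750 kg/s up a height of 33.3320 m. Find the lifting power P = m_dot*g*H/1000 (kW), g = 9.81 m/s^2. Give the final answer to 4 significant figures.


P = 453.1750 * 9.81 * 33.3320 / 1000
P = 148.2 kW


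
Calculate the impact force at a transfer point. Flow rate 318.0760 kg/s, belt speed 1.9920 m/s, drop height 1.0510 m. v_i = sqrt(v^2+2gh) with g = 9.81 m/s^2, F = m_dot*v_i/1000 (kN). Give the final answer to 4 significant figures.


v_i = sqrt(1.9920^2 + 2*9.81*1.0510) = 4.9587 m/s
F = 318.0760 * 4.9587 / 1000
F = 1.577 kN


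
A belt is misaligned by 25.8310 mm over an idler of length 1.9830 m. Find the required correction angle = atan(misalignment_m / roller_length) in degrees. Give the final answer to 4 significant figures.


misalign_m = 25.8310 / 1000 = 0.025831 m
angle = atan(0.025831 / 1.9830)
angle = 0.7463 deg


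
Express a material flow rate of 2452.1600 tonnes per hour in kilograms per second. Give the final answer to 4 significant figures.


m_dot = 2452.1600 * 1000 / 3600
m_dot = 681.2 kg/s


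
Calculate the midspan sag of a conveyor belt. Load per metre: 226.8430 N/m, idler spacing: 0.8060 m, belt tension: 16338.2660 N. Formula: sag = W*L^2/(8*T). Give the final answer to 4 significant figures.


sag = 226.8430 * 0.8060^2 / (8 * 16338.2660)
sag = 0.001127 m


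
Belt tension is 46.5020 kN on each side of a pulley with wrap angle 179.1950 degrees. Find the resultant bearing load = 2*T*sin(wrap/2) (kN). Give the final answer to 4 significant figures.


F = 2 * 46.5020 * sin(179.1950/2 deg)
F = 93.00 kN


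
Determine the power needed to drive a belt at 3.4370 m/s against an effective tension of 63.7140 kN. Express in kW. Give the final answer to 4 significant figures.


P = Te * v = 63.7140 * 3.4370
P = 219.0 kW


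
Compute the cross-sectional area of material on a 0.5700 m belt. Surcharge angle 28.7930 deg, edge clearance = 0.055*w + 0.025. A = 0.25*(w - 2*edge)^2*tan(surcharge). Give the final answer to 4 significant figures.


edge = 0.055*0.5700 + 0.025 = 0.05635 m
ew = 0.5700 - 2*0.05635 = 0.4573 m
A = 0.25 * 0.4573^2 * tan(28.7930 deg)
A = 0.02873 m^2


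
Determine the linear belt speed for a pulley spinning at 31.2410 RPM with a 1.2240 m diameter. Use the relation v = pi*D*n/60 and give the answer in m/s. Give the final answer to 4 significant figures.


v = pi * 1.2240 * 31.2410 / 60
v = 2.002 m/s


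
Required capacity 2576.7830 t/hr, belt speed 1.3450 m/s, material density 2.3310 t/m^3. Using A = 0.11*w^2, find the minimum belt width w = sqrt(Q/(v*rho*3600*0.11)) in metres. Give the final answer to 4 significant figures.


A_req = 2576.7830 / (1.3450 * 2.3310 * 3600) = 0.228303 m^2
w = sqrt(0.228303 / 0.11)
w = 1.441 m


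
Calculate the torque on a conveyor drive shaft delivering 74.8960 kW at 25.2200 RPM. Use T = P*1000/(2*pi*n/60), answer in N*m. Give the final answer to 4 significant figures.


omega = 2*pi*25.2200/60 = 2.64103 rad/s
T = 74.8960*1000 / 2.64103
T = 28360 N*m


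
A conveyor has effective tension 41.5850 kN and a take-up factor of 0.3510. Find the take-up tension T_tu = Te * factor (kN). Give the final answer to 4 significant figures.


T_tu = 41.5850 * 0.3510
T_tu = 14.60 kN


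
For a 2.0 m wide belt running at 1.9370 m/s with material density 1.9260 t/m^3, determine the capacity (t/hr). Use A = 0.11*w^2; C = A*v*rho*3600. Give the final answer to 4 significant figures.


A = 0.11 * 2.0^2 = 0.44 m^2
C = 0.44 * 1.9370 * 1.9260 * 3600
C = 5909 t/hr


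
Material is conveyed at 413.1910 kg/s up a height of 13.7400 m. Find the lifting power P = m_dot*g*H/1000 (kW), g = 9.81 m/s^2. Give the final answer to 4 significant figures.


P = 413.1910 * 9.81 * 13.7400 / 1000
P = 55.69 kW


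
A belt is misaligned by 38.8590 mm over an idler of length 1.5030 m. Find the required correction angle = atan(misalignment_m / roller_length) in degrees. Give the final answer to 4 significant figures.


misalign_m = 38.8590 / 1000 = 0.038859 m
angle = atan(0.038859 / 1.5030)
angle = 1.481 deg


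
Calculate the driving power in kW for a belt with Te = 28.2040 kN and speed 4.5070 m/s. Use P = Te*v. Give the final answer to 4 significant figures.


P = Te * v = 28.2040 * 4.5070
P = 127.1 kW


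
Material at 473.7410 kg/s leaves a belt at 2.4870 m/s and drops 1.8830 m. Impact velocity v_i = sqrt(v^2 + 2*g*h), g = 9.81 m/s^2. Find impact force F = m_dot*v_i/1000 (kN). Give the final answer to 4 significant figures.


v_i = sqrt(2.4870^2 + 2*9.81*1.8830) = 6.56732 m/s
F = 473.7410 * 6.56732 / 1000
F = 3.111 kN


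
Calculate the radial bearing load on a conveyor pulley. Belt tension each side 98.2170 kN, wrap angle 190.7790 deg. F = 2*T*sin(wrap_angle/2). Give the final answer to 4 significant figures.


F = 2 * 98.2170 * sin(190.7790/2 deg)
F = 195.6 kN


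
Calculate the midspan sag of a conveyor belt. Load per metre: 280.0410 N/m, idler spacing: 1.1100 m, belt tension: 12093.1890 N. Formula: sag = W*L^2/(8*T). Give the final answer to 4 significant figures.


sag = 280.0410 * 1.1100^2 / (8 * 12093.1890)
sag = 0.003566 m


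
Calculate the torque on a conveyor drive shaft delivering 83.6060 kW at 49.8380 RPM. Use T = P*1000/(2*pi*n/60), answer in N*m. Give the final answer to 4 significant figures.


omega = 2*pi*49.8380/60 = 5.21902 rad/s
T = 83.6060*1000 / 5.21902
T = 16020 N*m


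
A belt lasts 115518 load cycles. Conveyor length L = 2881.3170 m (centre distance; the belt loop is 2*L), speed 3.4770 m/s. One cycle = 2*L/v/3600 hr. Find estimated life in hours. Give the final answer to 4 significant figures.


cycle_time = 2 * 2881.3170 / 3.4770 / 3600 = 0.460377 hr
life = 115518 * 0.460377 = 53180 hours


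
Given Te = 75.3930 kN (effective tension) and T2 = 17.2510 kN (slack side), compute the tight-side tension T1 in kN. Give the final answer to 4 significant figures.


T1 = Te + T2 = 75.3930 + 17.2510
T1 = 92.64 kN


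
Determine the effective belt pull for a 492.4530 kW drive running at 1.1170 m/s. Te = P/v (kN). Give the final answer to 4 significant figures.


Te = P / v = 492.4530 / 1.1170
Te = 440.9 kN


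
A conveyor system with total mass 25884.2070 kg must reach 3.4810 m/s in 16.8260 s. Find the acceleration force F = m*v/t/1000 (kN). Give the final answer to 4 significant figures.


F = 25884.2070 * 3.4810 / 16.8260 / 1000
F = 5.355 kN


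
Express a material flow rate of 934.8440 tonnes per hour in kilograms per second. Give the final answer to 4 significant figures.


m_dot = 934.8440 * 1000 / 3600
m_dot = 259.7 kg/s
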